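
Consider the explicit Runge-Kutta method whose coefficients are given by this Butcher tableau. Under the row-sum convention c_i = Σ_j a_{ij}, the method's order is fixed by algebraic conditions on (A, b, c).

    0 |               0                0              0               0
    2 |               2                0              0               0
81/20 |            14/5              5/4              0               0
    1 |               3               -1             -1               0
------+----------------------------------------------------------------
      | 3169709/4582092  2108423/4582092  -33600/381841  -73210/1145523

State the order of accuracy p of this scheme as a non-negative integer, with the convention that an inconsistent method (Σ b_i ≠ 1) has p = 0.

b = (3169709/4582092, 2108423/4582092, -33600/381841, -73210/1145523)
c = (0, 2, 81/20, 1)
Ac = (0, 0, 5/2, -121/20)
Σ b_i: 3169709/4582092·1 + 2108423/4582092·1 + (-33600/381841)·1 + (-73210/1145523)·1 = 1 ✓
b·c: 2108423/4582092·2 + (-33600/381841)·81/20 + (-73210/1145523)·1 = 1/2 ✓
b·c²: 2108423/4582092·4 + (-33600/381841)·6561/400 + (-73210/1145523)·1 = 1/3 ✓
b·Ac: (-33600/381841)·5/2 + (-73210/1145523)·(-121/20) = 1/6 ✓
b·c³: 2108423/4582092·8 + (-33600/381841)·531441/8000 + (-73210/1145523)·1 = -4254201/1909205 ≠ 1/4 ⇒ order 3.
b·(c∘Ac): (-33600/381841)·81/8 + (-73210/1145523)·(-121/20) = -1155359/2291046 ≠ 1/8
b·Ac²: (-33600/381841)·5 + (-73210/1145523)·(-8161/400) = 39586681/45820920 ≠ 1/12
b·A²c: (-73210/1145523)·(-5/2) = 183025/1145523 ≠ 1/24

3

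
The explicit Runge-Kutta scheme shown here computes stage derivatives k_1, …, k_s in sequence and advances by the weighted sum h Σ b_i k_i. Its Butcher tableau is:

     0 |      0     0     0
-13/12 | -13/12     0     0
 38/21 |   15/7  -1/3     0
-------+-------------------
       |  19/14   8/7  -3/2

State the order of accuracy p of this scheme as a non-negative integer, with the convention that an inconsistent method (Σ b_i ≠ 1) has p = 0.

b = (19/14, 8/7, -3/2)
c = (0, -13/12, 38/21)
Ac = (0, 0, 13/36)
Σ b_i: 19/14·1 + 8/7·1 + (-3/2)·1 = 1 ✓
b·c: 8/7·(-13/12) + (-3/2)·38/21 = -83/21 ≠ 1/2 ⇒ order 1.

1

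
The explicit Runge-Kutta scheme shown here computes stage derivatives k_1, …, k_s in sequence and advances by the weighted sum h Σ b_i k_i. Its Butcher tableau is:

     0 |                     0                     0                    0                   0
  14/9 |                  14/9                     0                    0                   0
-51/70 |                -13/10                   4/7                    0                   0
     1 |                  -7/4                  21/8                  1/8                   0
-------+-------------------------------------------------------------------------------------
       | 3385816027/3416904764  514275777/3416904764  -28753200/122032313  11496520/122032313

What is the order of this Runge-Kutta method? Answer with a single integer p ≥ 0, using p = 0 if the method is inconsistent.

b = (3385816027/3416904764, 514275777/3416904764, -28753200/122032313, 11496520/122032313)
c = (0, 14/9, -51/70, 1)
Ac = (0, 0, 8/9, 6707/1680)
Σ b_i: 3385816027/3416904764·1 + 514275777/3416904764·1 + (-28753200/122032313)·1 + 11496520/122032313·1 = 1 ✓
b·c: 514275777/3416904764·14/9 + (-28753200/122032313)·(-51/70) + 11496520/122032313·1 = 1/2 ✓
b·c²: 514275777/3416904764·196/81 + (-28753200/122032313)·2601/4900 + 11496520/122032313·1 = 1/3 ✓
b·Ac: (-28753200/122032313)·8/9 + 11496520/122032313·6707/1680 = 1/6 ✓
b·c³: 514275777/3416904764·2744/729 + (-28753200/122032313)·(-132651/343000) + 11496520/122032313·1 = 86704629248/115320535785 ≠ 1/4 ⇒ order 3.
b·(c∘Ac): (-28753200/122032313)·(-68/105) + 11496520/122032313·6707/1680 = 387109433/732193878 ≠ 1/8
b·Ac²: (-28753200/122032313)·112/81 + 11496520/122032313·6793027/1058400 = 128631503593/461282143140 ≠ 1/12
b·A²c: 11496520/122032313·1/9 = 11496520/1098290817 ≠ 1/24

3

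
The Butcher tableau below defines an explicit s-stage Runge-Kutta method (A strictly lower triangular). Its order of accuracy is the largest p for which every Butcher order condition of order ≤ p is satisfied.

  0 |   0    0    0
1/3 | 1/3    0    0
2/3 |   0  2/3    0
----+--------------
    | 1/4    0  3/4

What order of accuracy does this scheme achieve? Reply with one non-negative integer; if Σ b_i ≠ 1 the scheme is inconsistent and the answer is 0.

b = (1/4, 0, 3/4)
c = (0, 1/3, 2/3)
Ac = (0, 0, 2/9)
Σ b_i: 1/4·1 + 3/4·1 = 1 ✓
b·c: 3/4·2/3 = 1/2 ✓
b·c²: 3/4·4/9 = 1/3 ✓
b·Ac: 3/4·2/9 = 1/6 ✓; 3 stages ⇒ order 3.

3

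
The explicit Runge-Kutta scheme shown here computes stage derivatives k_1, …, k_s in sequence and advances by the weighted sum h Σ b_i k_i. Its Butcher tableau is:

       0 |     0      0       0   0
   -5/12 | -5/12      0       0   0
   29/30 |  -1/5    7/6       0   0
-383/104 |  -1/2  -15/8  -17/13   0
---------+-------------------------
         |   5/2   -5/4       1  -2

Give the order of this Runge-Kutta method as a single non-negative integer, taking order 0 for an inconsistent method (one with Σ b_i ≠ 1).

b = (5/2, -5/4, 1, -2)
c = (0, -5/12, 29/30, -383/104)
Ac = (0, 0, -35/72, -3013/6240)
Σ b_i: 5/2·1 + (-5/4)·1 + 1·1 + (-2)·1 = 1/4 ≠ 1 ⇒ order 0.

0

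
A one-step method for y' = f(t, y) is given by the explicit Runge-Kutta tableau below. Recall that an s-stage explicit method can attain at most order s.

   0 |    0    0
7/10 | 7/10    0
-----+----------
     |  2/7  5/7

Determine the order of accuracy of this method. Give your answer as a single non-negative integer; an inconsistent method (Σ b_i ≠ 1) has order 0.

b = (2/7, 5/7)
c = (0, 7/10)
Σ b_i: 2/7·1 + 5/7·1 = 1 ✓
b·c: 5/7·7/10 = 1/2 ✓; 2 stages ⇒ order 2.

2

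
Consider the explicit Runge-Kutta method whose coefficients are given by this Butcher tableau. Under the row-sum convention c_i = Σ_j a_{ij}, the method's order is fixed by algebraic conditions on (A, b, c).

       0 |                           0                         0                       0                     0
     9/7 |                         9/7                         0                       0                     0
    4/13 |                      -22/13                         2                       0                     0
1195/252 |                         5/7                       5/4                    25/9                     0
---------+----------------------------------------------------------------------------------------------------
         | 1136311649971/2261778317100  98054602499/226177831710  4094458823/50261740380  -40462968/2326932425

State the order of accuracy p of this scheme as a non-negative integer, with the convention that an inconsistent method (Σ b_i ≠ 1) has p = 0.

b = (1136311649971/2261778317100, 98054602499/226177831710, 4094458823/50261740380, -40462968/2326932425)
c = (0, 9/7, 4/13, 1195/252)
Ac = (0, 0, 18/7, 8065/3276)
Σ b_i: 1136311649971/2261778317100·1 + 98054602499/226177831710·1 + 4094458823/50261740380·1 + (-40462968/2326932425)·1 = 1 ✓
b·c: 98054602499/226177831710·9/7 + 4094458823/50261740380·4/13 + (-40462968/2326932425)·1195/252 = 1/2 ✓
b·c²: 98054602499/226177831710·81/49 + 4094458823/50261740380·16/169 + (-40462968/2326932425)·1428025/63504 = 1/3 ✓
b·Ac: 4094458823/50261740380·18/7 + (-40462968/2326932425)·8065/3276 = 1/6 ✓
b·c³: 98054602499/226177831710·729/343 + 4094458823/50261740380·64/2197 + (-40462968/2326932425)·1706489875/16003008 = -41250012912481/44330855015160 ≠ 1/4 ⇒ order 3.
b·(c∘Ac): 4094458823/50261740380·72/91 + (-40462968/2326932425)·9637675/825552 = -24372939589/175916091330 ≠ 1/8
b·Ac²: 4094458823/50261740380·162/49 + (-40462968/2326932425)·694405/298116 = 11628752293/50820204162 ≠ 1/12
b·A²c: (-40462968/2326932425)·50/7 = -11560848/93077297 ≠ 1/24

3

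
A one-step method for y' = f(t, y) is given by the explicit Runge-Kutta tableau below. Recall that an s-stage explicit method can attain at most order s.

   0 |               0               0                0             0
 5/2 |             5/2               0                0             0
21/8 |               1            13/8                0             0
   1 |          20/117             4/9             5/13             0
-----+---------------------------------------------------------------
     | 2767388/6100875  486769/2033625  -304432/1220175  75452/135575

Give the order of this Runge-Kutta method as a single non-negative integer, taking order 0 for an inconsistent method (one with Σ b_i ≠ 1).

3

b = (2767388/6100875, 486769/2033625, -304432/1220175, 75452/135575)
c = (0, 5/2, 21/8, 1)
Ac = (0, 0, 65/16, 1985/936)
Σ b_i: 2767388/6100875·1 + 486769/2033625·1 + (-304432/1220175)·1 + 75452/135575·1 = 1 ✓
b·c: 486769/2033625·5/2 + (-304432/1220175)·21/8 + 75452/135575·1 = 1/2 ✓
b·c²: 486769/2033625·25/4 + (-304432/1220175)·441/64 + 75452/135575·1 = 1/3 ✓
b·Ac: (-304432/1220175)·65/16 + 75452/135575·1985/936 = 1/6 ✓
b·c³: 486769/2033625·125/8 + (-304432/1220175)·9261/512 + 75452/135575·1 = -2816057/13015200 ≠ 1/4 ⇒ order 3.
b·(c∘Ac): (-304432/1220175)·1365/128 + 75452/135575·1985/936 = -2890183/1952280 ≠ 1/8
b·Ac²: (-304432/1220175)·325/32 + 75452/135575·40645/7488 = 633713/1301520 ≠ 1/12
b·A²c: 75452/135575·25/16 = 18863/21692 ≠ 1/24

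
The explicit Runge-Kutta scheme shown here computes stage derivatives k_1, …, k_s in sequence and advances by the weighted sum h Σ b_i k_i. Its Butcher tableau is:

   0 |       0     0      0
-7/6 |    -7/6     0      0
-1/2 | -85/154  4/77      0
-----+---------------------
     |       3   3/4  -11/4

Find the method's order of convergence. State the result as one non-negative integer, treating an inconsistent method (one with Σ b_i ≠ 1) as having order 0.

b = (3, 3/4, -11/4)
c = (0, -7/6, -1/2)
Ac = (0, 0, -2/33)
Σ b_i: 3·1 + 3/4·1 + (-11/4)·1 = 1 ✓
b·c: 3/4·(-7/6) + (-11/4)·(-1/2) = 1/2 ✓
b·c²: 3/4·49/36 + (-11/4)·1/4 = 1/3 ✓
b·Ac: (-11/4)·(-2/33) = 1/6 ✓; 3 stages ⇒ order 3.

3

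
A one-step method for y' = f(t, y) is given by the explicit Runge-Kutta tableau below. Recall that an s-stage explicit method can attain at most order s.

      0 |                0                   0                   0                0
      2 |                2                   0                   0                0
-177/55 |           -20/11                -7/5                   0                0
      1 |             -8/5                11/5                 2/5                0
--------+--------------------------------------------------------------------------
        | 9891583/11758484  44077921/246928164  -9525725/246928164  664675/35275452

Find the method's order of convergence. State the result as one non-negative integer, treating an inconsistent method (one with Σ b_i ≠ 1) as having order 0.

b = (9891583/11758484, 44077921/246928164, -9525725/246928164, 664675/35275452)
c = (0, 2, -177/55, 1)
Ac = (0, 0, -14/5, 856/275)
Σ b_i: 9891583/11758484·1 + 44077921/246928164·1 + (-9525725/246928164)·1 + 664675/35275452·1 = 1 ✓
b·c: 44077921/246928164·2 + (-9525725/246928164)·(-177/55) + 664675/35275452·1 = 1/2 ✓
b·c²: 44077921/246928164·4 + (-9525725/246928164)·31329/3025 + 664675/35275452·1 = 1/3 ✓
b·Ac: (-9525725/246928164)·(-14/5) + 664675/35275452·856/275 = 1/6 ✓
b·c³: 44077921/246928164·8 + (-9525725/246928164)·(-5545233/166375) + 664675/35275452·1 = 441810998/161679155 ≠ 1/4 ⇒ order 3.
b·(c∘Ac): (-9525725/246928164)·2478/275 + 664675/35275452·856/275 = -5096627/17637726 ≠ 1/8
b·Ac²: (-9525725/246928164)·(-28/5) + 664675/35275452·195758/15125 = 446139493/970074930 ≠ 1/12
b·A²c: 664675/35275452·(-28/25) = -186109/8818863 ≠ 1/24

3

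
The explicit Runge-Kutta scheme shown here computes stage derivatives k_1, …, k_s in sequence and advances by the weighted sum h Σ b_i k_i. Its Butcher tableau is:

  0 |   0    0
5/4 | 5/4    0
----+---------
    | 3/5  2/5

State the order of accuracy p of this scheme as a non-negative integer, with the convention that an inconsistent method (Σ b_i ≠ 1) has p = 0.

2

b = (3/5, 2/5)
c = (0, 5/4)
Σ b_i: 3/5·1 + 2/5·1 = 1 ✓
b·c: 2/5·5/4 = 1/2 ✓; 2 stages ⇒ order 2.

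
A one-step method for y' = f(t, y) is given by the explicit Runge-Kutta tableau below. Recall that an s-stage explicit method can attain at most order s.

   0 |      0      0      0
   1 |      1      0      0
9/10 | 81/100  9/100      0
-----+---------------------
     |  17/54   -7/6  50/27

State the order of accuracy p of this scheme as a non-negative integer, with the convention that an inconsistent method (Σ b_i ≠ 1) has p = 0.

3

b = (17/54, -7/6, 50/27)
c = (0, 1, 9/10)
Ac = (0, 0, 9/100)
Σ b_i: 17/54·1 + (-7/6)·1 + 50/27·1 = 1 ✓
b·c: (-7/6)·1 + 50/27·9/10 = 1/2 ✓
b·c²: (-7/6)·1 + 50/27·81/100 = 1/3 ✓
b·Ac: 50/27·9/100 = 1/6 ✓; 3 stages ⇒ order 3.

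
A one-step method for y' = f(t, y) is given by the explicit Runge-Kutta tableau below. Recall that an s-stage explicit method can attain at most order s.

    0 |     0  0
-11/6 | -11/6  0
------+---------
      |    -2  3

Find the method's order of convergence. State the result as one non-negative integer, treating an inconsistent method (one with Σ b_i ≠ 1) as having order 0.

b = (-2, 3)
c = (0, -11/6)
Σ b_i: (-2)·1 + 3·1 = 1 ✓
b·c: 3·(-11/6) = -11/2 ≠ 1/2 ⇒ order 1.

1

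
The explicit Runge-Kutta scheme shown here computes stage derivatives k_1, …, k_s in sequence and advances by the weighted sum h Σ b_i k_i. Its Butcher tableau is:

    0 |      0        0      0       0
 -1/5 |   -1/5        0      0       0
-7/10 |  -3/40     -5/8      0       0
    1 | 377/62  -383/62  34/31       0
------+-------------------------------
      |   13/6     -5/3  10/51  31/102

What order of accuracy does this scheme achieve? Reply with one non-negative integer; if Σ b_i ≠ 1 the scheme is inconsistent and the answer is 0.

b = (13/6, -5/3, 10/51, 31/102)
c = (0, -1/5, -7/10, 1)
Ac = (0, 0, 1/8, 29/62)
Σ b_i: 13/6·1 + (-5/3)·1 + 10/51·1 + 31/102·1 = 1 ✓
b·c: (-5/3)·(-1/5) + 10/51·(-7/10) + 31/102·1 = 1/2 ✓
b·c²: (-5/3)·1/25 + 10/51·49/100 + 31/102·1 = 1/3 ✓
b·Ac: 10/51·1/8 + 31/102·29/62 = 1/6 ✓
b·c³: (-5/3)·(-1/125) + 10/51·(-343/1000) + 31/102·1 = 1/4 ✓
b·(c∘Ac): 10/51·(-7/80) + 31/102·29/62 = 1/8 ✓
b·Ac²: 10/51·(-1/40) + 31/102·9/31 = 1/12 ✓
b·A²c: 31/102·17/124 = 1/24 ✓; 4 stages ⇒ order 4.

4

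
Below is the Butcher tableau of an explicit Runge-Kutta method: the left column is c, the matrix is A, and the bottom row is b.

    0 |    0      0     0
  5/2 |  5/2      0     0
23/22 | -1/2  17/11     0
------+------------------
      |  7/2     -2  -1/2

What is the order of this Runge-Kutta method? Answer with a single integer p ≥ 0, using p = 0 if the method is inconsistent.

1

b = (7/2, -2, -1/2)
c = (0, 5/2, 23/22)
Ac = (0, 0, 85/22)
Σ b_i: 7/2·1 + (-2)·1 + (-1/2)·1 = 1 ✓
b·c: (-2)·5/2 + (-1/2)·23/22 = -243/44 ≠ 1/2 ⇒ order 1.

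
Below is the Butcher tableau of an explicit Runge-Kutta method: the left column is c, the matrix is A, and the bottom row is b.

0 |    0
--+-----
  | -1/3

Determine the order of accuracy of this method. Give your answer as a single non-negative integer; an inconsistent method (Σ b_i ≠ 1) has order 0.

0

b = (-1/3)
c = (0)
Σ b_i: (-1/3)·1 = -1/3 ≠ 1 ⇒ order 0.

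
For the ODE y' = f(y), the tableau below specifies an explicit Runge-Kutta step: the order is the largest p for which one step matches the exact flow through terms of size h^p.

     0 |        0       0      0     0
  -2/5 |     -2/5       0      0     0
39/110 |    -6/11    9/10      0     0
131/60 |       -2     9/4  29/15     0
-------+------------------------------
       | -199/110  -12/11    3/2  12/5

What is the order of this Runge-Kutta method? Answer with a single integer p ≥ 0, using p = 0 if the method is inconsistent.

b = (-199/110, -12/11, 3/2, 12/5)
c = (0, -2/5, 39/110, 131/60)
Ac = (0, 0, -9/25, -59/275)
Σ b_i: (-199/110)·1 + (-12/11)·1 + 3/2·1 + 12/5·1 = 1 ✓
b·c: (-12/11)·(-2/5) + 3/2·39/110 + 12/5·131/60 = 6829/1100 ≠ 1/2 ⇒ order 1.

1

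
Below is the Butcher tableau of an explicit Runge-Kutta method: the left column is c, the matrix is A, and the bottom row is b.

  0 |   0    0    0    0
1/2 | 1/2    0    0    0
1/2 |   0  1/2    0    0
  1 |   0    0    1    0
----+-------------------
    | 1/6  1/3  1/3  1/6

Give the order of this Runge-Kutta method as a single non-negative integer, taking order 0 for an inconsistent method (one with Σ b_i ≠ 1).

b = (1/6, 1/3, 1/3, 1/6)
c = (0, 1/2, 1/2, 1)
Ac = (0, 0, 1/4, 1/2)
Σ b_i: 1/6·1 + 1/3·1 + 1/3·1 + 1/6·1 = 1 ✓
b·c: 1/3·1/2 + 1/3·1/2 + 1/6·1 = 1/2 ✓
b·c²: 1/3·1/4 + 1/3·1/4 + 1/6·1 = 1/3 ✓
b·Ac: 1/3·1/4 + 1/6·1/2 = 1/6 ✓
b·c³: 1/3·1/8 + 1/3·1/8 + 1/6·1 = 1/4 ✓
b·(c∘Ac): 1/3·1/8 + 1/6·1/2 = 1/8 ✓
b·Ac²: 1/3·1/8 + 1/6·1/4 = 1/12 ✓
b·A²c: 1/6·1/4 = 1/24 ✓; 4 stages ⇒ order 4.

4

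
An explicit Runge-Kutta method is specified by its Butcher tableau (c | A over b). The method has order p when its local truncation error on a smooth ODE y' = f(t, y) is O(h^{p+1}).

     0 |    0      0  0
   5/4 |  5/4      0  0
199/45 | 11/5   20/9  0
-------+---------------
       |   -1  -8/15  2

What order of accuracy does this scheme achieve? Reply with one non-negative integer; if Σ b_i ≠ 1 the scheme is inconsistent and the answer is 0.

0

b = (-1, -8/15, 2)
c = (0, 5/4, 199/45)
Ac = (0, 0, 25/9)
Σ b_i: (-1)·1 + (-8/15)·1 + 2·1 = 7/15 ≠ 1 ⇒ order 0.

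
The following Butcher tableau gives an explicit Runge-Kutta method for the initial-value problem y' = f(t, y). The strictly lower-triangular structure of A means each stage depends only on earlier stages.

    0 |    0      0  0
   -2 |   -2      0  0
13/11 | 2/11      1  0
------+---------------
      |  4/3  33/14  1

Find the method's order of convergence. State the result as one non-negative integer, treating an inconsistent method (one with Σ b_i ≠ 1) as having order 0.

b = (4/3, 33/14, 1)
c = (0, -2, 13/11)
Ac = (0, 0, -2)
Σ b_i: 4/3·1 + 33/14·1 + 1·1 = 197/42 ≠ 1 ⇒ order 0.

0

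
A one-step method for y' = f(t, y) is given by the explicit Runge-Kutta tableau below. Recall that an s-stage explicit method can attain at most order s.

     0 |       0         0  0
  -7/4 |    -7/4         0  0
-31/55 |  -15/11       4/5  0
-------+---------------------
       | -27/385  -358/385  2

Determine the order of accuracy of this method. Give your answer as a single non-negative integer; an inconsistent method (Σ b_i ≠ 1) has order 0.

2

b = (-27/385, -358/385, 2)
c = (0, -7/4, -31/55)
Ac = (0, 0, -7/5)
Σ b_i: (-27/385)·1 + (-358/385)·1 + 2·1 = 1 ✓
b·c: (-358/385)·(-7/4) + 2·(-31/55) = 1/2 ✓
b·c²: (-358/385)·49/16 + 2·961/3025 = -53539/24200 ≠ 1/3 ⇒ order 2.
b·Ac: 2·(-7/5) = -14/5 ≠ 1/6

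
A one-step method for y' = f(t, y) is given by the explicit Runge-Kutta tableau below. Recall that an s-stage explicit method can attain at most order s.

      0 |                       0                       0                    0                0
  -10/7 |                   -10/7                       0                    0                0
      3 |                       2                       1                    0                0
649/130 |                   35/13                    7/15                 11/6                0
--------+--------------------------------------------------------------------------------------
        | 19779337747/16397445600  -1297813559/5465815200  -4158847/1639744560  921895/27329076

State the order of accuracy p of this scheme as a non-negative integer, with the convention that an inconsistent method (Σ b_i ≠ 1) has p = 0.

3

b = (19779337747/16397445600, -1297813559/5465815200, -4158847/1639744560, 921895/27329076)
c = (0, -10/7, 3, 649/130)
Ac = (0, 0, -10/7, 29/6)
Σ b_i: 19779337747/16397445600·1 + (-1297813559/5465815200)·1 + (-4158847/1639744560)·1 + 921895/27329076·1 = 1 ✓
b·c: (-1297813559/5465815200)·(-10/7) + (-4158847/1639744560)·3 + 921895/27329076·649/130 = 1/2 ✓
b·c²: (-1297813559/5465815200)·100/49 + (-4158847/1639744560)·9 + 921895/27329076·421201/16900 = 1/3 ✓
b·Ac: (-4158847/1639744560)·(-10/7) + 921895/27329076·29/6 = 1/6 ✓
b·c³: (-1297813559/5465815200)·(-1000/343) + (-4158847/1639744560)·27 + 921895/27329076·273359449/2197000 = 342557576869/71055597600 ≠ 1/4 ⇒ order 3.
b·(c∘Ac): (-4158847/1639744560)·(-30/7) + 921895/27329076·18821/780 = 270502969/327948912 ≠ 1/8
b·Ac²: (-4158847/1639744560)·100/49 + 921895/27329076·733/42 = 223269275/382607064 ≠ 1/12
b·A²c: 921895/27329076·(-55/21) = -50704225/573910596 ≠ 1/24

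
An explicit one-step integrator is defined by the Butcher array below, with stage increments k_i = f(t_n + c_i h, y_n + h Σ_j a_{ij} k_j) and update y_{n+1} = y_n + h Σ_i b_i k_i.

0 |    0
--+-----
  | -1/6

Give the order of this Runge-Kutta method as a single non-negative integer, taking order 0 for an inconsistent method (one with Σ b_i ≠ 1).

0

b = (-1/6)
c = (0)
Σ b_i: (-1/6)·1 = -1/6 ≠ 1 ⇒ order 0.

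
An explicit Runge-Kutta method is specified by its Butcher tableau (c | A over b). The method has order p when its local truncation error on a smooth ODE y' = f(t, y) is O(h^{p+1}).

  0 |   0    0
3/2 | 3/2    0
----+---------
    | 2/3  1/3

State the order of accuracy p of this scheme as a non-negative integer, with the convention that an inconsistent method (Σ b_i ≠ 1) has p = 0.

2

b = (2/3, 1/3)
c = (0, 3/2)
Σ b_i: 2/3·1 + 1/3·1 = 1 ✓
b·c: 1/3·3/2 = 1/2 ✓; 2 stages ⇒ order 2.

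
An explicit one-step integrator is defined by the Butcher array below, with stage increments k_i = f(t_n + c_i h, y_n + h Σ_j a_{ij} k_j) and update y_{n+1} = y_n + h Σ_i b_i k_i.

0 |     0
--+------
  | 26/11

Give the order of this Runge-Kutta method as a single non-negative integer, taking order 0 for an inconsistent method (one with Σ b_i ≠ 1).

0

b = (26/11)
c = (0)
Σ b_i: 26/11·1 = 26/11 ≠ 1 ⇒ order 0.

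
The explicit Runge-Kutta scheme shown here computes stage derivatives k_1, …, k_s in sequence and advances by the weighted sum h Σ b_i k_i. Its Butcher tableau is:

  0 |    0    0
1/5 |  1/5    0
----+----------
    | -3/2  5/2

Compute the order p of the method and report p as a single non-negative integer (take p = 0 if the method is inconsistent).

b = (-3/2, 5/2)
c = (0, 1/5)
Σ b_i: (-3/2)·1 + 5/2·1 = 1 ✓
b·c: 5/2·1/5 = 1/2 ✓; 2 stages ⇒ order 2.

2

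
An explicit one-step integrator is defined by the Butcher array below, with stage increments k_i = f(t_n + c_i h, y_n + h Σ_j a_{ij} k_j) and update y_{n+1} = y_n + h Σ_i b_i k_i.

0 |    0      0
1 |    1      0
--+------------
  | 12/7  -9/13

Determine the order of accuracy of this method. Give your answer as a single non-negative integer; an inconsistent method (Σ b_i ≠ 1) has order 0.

0

b = (12/7, -9/13)
c = (0, 1)
Σ b_i: 12/7·1 + (-9/13)·1 = 93/91 ≠ 1 ⇒ order 0.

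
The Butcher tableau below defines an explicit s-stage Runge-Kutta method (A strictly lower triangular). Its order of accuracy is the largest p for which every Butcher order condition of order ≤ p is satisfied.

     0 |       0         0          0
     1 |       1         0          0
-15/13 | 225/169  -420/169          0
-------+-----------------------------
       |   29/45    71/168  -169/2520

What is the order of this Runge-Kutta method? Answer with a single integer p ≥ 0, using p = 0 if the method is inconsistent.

b = (29/45, 71/168, -169/2520)
c = (0, 1, -15/13)
Ac = (0, 0, -420/169)
Σ b_i: 29/45·1 + 71/168·1 + (-169/2520)·1 = 1 ✓
b·c: 71/168·1 + (-169/2520)·(-15/13) = 1/2 ✓
b·c²: 71/168·1 + (-169/2520)·225/169 = 1/3 ✓
b·Ac: (-169/2520)·(-420/169) = 1/6 ✓; 3 stages ⇒ order 3.

3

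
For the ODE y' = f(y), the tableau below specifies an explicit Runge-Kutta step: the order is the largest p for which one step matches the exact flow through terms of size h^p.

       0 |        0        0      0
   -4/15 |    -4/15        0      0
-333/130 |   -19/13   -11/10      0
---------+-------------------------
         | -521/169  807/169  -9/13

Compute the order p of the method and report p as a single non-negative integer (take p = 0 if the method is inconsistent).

b = (-521/169, 807/169, -9/13)
c = (0, -4/15, -333/130)
Ac = (0, 0, 22/75)
Σ b_i: (-521/169)·1 + 807/169·1 + (-9/13)·1 = 1 ✓
b·c: 807/169·(-4/15) + (-9/13)·(-333/130) = 1/2 ✓
b·c²: 807/169·16/225 + (-9/13)·110889/16900 = -554039/131820 ≠ 1/3 ⇒ order 2.
b·Ac: (-9/13)·22/75 = -66/325 ≠ 1/6

2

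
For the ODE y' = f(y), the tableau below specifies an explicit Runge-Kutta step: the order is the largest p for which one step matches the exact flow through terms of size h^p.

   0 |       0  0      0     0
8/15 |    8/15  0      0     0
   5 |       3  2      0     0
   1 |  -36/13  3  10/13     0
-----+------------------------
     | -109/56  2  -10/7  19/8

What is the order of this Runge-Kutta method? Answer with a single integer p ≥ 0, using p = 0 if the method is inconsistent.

1

b = (-109/56, 2, -10/7, 19/8)
c = (0, 8/15, 5, 1)
Ac = (0, 0, 16/15, 354/65)
Σ b_i: (-109/56)·1 + 2·1 + (-10/7)·1 + 19/8·1 = 1 ✓
b·c: 2·8/15 + (-10/7)·5 + 19/8·1 = -3109/840 ≠ 1/2 ⇒ order 1.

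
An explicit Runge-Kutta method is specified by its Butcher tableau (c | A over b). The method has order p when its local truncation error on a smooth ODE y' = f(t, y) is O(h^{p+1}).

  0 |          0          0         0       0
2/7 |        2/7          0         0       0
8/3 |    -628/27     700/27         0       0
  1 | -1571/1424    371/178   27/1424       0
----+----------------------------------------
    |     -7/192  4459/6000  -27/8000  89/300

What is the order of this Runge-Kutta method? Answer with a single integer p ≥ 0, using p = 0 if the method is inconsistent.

4

b = (-7/192, 4459/6000, -27/8000, 89/300)
c = (0, 2/7, 8/3, 1)
Ac = (0, 0, 200/27, 115/178)
Σ b_i: (-7/192)·1 + 4459/6000·1 + (-27/8000)·1 + 89/300·1 = 1 ✓
b·c: 4459/6000·2/7 + (-27/8000)·8/3 + 89/300·1 = 1/2 ✓
b·c²: 4459/6000·4/49 + (-27/8000)·64/9 + 89/300·1 = 1/3 ✓
b·Ac: (-27/8000)·200/27 + 89/300·115/178 = 1/6 ✓
b·c³: 4459/6000·8/343 + (-27/8000)·512/27 + 89/300·1 = 1/4 ✓
b·(c∘Ac): (-27/8000)·1600/81 + 89/300·115/178 = 1/8 ✓
b·Ac²: (-27/8000)·400/189 + 89/300·190/623 = 1/12 ✓
b·A²c: 89/300·25/178 = 1/24 ✓; 4 stages ⇒ order 4.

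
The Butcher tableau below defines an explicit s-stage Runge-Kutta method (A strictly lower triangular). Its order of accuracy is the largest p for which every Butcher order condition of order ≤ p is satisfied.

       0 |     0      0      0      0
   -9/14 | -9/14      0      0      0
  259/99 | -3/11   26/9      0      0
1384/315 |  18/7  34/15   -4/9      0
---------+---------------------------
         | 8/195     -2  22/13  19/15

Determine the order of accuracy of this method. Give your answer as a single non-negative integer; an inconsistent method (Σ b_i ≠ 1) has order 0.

b = (8/195, -2, 22/13, 19/15)
c = (0, -9/14, 259/99, 1384/315)
Ac = (0, 0, -13/7, -81701/31185)
Σ b_i: 8/195·1 + (-2)·1 + 22/13·1 + 19/15·1 = 1 ✓
b·c: (-2)·(-9/14) + 22/13·259/99 + 19/15·1384/315 = 692773/61425 ≠ 1/2 ⇒ order 1.

1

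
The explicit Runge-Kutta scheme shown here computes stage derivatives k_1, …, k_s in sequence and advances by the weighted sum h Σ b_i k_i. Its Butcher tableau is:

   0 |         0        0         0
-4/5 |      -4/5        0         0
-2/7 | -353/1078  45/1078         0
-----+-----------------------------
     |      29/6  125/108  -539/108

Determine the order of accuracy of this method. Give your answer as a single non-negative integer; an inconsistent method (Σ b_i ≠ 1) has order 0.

b = (29/6, 125/108, -539/108)
c = (0, -4/5, -2/7)
Ac = (0, 0, -18/539)
Σ b_i: 29/6·1 + 125/108·1 + (-539/108)·1 = 1 ✓
b·c: 125/108·(-4/5) + (-539/108)·(-2/7) = 1/2 ✓
b·c²: 125/108·16/25 + (-539/108)·4/49 = 1/3 ✓
b·Ac: (-539/108)·(-18/539) = 1/6 ✓; 3 stages ⇒ order 3.

3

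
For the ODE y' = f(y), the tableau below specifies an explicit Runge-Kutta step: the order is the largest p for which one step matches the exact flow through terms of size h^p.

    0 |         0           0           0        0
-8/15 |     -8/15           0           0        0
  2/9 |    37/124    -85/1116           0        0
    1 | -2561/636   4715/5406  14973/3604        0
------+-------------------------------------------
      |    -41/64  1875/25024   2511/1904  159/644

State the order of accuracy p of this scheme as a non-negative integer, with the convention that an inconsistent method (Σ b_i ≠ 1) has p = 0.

4

b = (-41/64, 1875/25024, 2511/1904, 159/644)
c = (0, -8/15, 2/9, 1)
Ac = (0, 0, 34/837, 437/954)
Σ b_i: (-41/64)·1 + 1875/25024·1 + 2511/1904·1 + 159/644·1 = 1 ✓
b·c: 1875/25024·(-8/15) + 2511/1904·2/9 + 159/644·1 = 1/2 ✓
b·c²: 1875/25024·64/225 + 2511/1904·4/81 + 159/644·1 = 1/3 ✓
b·Ac: 2511/1904·34/837 + 159/644·437/954 = 1/6 ✓
b·c³: 1875/25024·(-512/3375) + 2511/1904·8/729 + 159/644·1 = 1/4 ✓
b·(c∘Ac): 2511/1904·68/7533 + 159/644·437/954 = 1/8 ✓
b·Ac²: 2511/1904·(-272/12555) + 159/644·1081/2385 = 1/12 ✓
b·A²c: 159/644·161/954 = 1/24 ✓; 4 stages ⇒ order 4.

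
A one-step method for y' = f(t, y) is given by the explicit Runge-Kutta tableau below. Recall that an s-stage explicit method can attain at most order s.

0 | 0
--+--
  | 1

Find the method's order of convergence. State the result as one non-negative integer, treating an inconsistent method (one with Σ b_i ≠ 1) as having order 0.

1

b = (1)
c = (0)
Σ b_i: 1·1 = 1 ✓; 1 stage ⇒ order 1.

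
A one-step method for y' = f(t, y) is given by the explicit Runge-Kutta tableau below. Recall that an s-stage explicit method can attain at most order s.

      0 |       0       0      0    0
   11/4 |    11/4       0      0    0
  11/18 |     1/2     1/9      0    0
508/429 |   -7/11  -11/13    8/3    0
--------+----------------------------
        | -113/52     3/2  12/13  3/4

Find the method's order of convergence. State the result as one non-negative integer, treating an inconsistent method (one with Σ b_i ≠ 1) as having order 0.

1

b = (-113/52, 3/2, 12/13, 3/4)
c = (0, 11/4, 11/18, 508/429)
Ac = (0, 0, 11/36, -979/1404)
Σ b_i: (-113/52)·1 + 3/2·1 + 12/13·1 + 3/4·1 = 1 ✓
b·c: 3/2·11/4 + 12/13·11/18 + 3/4·508/429 = 19141/3432 ≠ 1/2 ⇒ order 1.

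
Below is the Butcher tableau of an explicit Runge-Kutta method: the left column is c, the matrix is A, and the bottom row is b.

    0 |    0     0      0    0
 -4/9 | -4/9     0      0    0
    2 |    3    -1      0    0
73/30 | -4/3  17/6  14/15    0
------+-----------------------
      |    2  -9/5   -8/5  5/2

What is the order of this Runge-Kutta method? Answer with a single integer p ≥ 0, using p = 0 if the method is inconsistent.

0

b = (2, -9/5, -8/5, 5/2)
c = (0, -4/9, 2, 73/30)
Ac = (0, 0, 4/9, 82/135)
Σ b_i: 2·1 + (-9/5)·1 + (-8/5)·1 + 5/2·1 = 11/10 ≠ 1 ⇒ order 0.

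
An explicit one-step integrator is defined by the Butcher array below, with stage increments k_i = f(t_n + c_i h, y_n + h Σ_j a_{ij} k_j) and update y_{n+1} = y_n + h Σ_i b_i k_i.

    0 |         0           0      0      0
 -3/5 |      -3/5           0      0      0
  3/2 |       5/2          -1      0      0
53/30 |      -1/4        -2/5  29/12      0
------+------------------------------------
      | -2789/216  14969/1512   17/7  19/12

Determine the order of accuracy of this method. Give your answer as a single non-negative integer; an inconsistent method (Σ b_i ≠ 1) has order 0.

2

b = (-2789/216, 14969/1512, 17/7, 19/12)
c = (0, -3/5, 3/2, 53/30)
Ac = (0, 0, 3/5, 773/200)
Σ b_i: (-2789/216)·1 + 14969/1512·1 + 17/7·1 + 19/12·1 = 1 ✓
b·c: 14969/1512·(-3/5) + 17/7·3/2 + 19/12·53/30 = 1/2 ✓
b·c²: 14969/1512·9/25 + 17/7·9/4 + 19/12·2809/900 = 150877/10800 ≠ 1/3 ⇒ order 2.
b·Ac: 17/7·3/5 + 19/12·773/200 = 127289/16800 ≠ 1/6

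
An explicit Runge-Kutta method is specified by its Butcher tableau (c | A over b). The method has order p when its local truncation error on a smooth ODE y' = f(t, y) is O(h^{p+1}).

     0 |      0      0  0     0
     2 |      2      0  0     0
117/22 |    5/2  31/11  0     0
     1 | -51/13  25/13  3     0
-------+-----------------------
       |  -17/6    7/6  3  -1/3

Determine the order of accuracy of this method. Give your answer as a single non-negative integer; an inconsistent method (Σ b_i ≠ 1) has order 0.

b = (-17/6, 7/6, 3, -1/3)
c = (0, 2, 117/22, 1)
Ac = (0, 0, 62/11, 5663/286)
Σ b_i: (-17/6)·1 + 7/6·1 + 3·1 + (-1/3)·1 = 1 ✓
b·c: 7/6·2 + 3·117/22 + (-1/3)·1 = 395/22 ≠ 1/2 ⇒ order 1.

1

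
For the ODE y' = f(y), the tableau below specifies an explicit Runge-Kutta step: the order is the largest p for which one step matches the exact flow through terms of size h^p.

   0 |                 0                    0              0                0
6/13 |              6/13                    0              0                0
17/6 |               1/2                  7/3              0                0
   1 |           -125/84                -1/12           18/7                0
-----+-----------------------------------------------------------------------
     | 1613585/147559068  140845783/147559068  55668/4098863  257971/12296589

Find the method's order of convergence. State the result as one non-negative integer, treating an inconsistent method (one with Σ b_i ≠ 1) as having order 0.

b = (1613585/147559068, 140845783/147559068, 55668/4098863, 257971/12296589)
c = (0, 6/13, 17/6, 1)
Ac = (0, 0, 14/13, 1319/182)
Σ b_i: 1613585/147559068·1 + 140845783/147559068·1 + 55668/4098863·1 + 257971/12296589·1 = 1 ✓
b·c: 140845783/147559068·6/13 + 55668/4098863·17/6 + 257971/12296589·1 = 1/2 ✓
b·c²: 140845783/147559068·36/169 + 55668/4098863·289/36 + 257971/12296589·1 = 1/3 ✓
b·Ac: 55668/4098863·14/13 + 257971/12296589·1319/182 = 1/6 ✓
b·c³: 140845783/147559068·216/2197 + 55668/4098863·4913/216 + 257971/12296589·1 = 406417985/959133942 ≠ 1/4 ⇒ order 3.
b·(c∘Ac): 55668/4098863·119/39 + 257971/12296589·1319/182 = 61858091/319711314 ≠ 1/8
b·Ac²: 55668/4098863·84/169 + 257971/12296589·48799/2366 = 140495863/319711314 ≠ 1/12
b·A²c: 257971/12296589·36/13 = 3095652/53285219 ≠ 1/24

3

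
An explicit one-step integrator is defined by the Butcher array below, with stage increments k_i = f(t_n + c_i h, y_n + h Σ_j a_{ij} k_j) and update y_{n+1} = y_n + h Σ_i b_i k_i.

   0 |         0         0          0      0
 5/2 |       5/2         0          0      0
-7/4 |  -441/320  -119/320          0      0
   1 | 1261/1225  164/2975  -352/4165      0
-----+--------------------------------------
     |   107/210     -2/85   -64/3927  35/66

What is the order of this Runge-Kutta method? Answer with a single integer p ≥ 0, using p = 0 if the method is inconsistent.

b = (107/210, -2/85, -64/3927, 35/66)
c = (0, 5/2, -7/4, 1)
Ac = (0, 0, -119/128, 2/7)
Σ b_i: 107/210·1 + (-2/85)·1 + (-64/3927)·1 + 35/66·1 = 1 ✓
b·c: (-2/85)·5/2 + (-64/3927)·(-7/4) + 35/66·1 = 1/2 ✓
b·c²: (-2/85)·25/4 + (-64/3927)·49/16 + 35/66·1 = 1/3 ✓
b·Ac: (-64/3927)·(-119/128) + 35/66·2/7 = 1/6 ✓
b·c³: (-2/85)·125/8 + (-64/3927)·(-343/64) + 35/66·1 = 1/4 ✓
b·(c∘Ac): (-64/3927)·833/512 + 35/66·2/7 = 1/8 ✓
b·Ac²: (-64/3927)·(-595/256) + 35/66·3/35 = 1/12 ✓
b·A²c: 35/66·11/140 = 1/24 ✓; 4 stages ⇒ order 4.

4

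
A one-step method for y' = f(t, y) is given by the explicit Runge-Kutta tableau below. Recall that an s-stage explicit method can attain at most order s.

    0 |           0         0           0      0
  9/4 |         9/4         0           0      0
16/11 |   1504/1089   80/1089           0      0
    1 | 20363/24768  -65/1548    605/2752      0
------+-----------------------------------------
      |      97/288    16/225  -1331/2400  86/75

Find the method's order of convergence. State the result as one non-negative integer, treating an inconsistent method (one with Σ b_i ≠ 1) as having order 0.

b = (97/288, 16/225, -1331/2400, 86/75)
c = (0, 9/4, 16/11, 1)
Ac = (0, 0, 20/121, 155/688)
Σ b_i: 97/288·1 + 16/225·1 + (-1331/2400)·1 + 86/75·1 = 1 ✓
b·c: 16/225·9/4 + (-1331/2400)·16/11 + 86/75·1 = 1/2 ✓
b·c²: 16/225·81/16 + (-1331/2400)·256/121 + 86/75·1 = 1/3 ✓
b·Ac: (-1331/2400)·20/121 + 86/75·155/688 = 1/6 ✓
b·c³: 16/225·729/64 + (-1331/2400)·4096/1331 + 86/75·1 = 1/4 ✓
b·(c∘Ac): (-1331/2400)·320/1331 + 86/75·155/688 = 1/8 ✓
b·Ac²: (-1331/2400)·45/121 + 86/75·695/2752 = 1/12 ✓
b·A²c: 86/75·25/688 = 1/24 ✓; 4 stages ⇒ order 4.

4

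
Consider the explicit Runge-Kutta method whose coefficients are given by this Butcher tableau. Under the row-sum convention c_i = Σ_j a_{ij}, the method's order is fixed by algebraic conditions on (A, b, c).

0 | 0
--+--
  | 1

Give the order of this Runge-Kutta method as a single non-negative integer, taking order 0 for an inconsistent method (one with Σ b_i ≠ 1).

b = (1)
c = (0)
Σ b_i: 1·1 = 1 ✓; 1 stage ⇒ order 1.

1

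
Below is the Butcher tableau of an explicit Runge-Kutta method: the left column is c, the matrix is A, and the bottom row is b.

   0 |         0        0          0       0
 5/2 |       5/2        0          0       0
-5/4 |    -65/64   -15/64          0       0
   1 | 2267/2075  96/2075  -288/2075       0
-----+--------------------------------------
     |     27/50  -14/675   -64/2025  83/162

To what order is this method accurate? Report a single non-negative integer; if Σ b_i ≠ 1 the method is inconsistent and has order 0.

4

b = (27/50, -14/675, -64/2025, 83/162)
c = (0, 5/2, -5/4, 1)
Ac = (0, 0, -75/128, 24/83)
Σ b_i: 27/50·1 + (-14/675)·1 + (-64/2025)·1 + 83/162·1 = 1 ✓
b·c: (-14/675)·5/2 + (-64/2025)·(-5/4) + 83/162·1 = 1/2 ✓
b·c²: (-14/675)·25/4 + (-64/2025)·25/16 + 83/162·1 = 1/3 ✓
b·Ac: (-64/2025)·(-75/128) + 83/162·24/83 = 1/6 ✓
b·c³: (-14/675)·125/8 + (-64/2025)·(-125/64) + 83/162·1 = 1/4 ✓
b·(c∘Ac): (-64/2025)·375/512 + 83/162·24/83 = 1/8 ✓
b·Ac²: (-64/2025)·(-375/256) + 83/162·6/83 = 1/12 ✓
b·A²c: 83/162·27/332 = 1/24 ✓; 4 stages ⇒ order 4.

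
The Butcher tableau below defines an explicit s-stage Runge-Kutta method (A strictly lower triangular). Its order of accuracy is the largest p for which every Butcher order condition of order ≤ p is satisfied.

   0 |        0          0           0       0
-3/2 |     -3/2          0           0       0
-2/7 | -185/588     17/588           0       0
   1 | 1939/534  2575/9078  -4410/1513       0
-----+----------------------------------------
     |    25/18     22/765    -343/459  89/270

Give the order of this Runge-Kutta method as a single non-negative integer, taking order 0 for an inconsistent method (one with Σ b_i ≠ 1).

b = (25/18, 22/765, -343/459, 89/270)
c = (0, -3/2, -2/7, 1)
Ac = (0, 0, -17/392, 145/356)
Σ b_i: 25/18·1 + 22/765·1 + (-343/459)·1 + 89/270·1 = 1 ✓
b·c: 22/765·(-3/2) + (-343/459)·(-2/7) + 89/270·1 = 1/2 ✓
b·c²: 22/765·9/4 + (-343/459)·4/49 + 89/270·1 = 1/3 ✓
b·Ac: (-343/459)·(-17/392) + 89/270·145/356 = 1/6 ✓
b·c³: 22/765·(-27/8) + (-343/459)·(-8/343) + 89/270·1 = 1/4 ✓
b·(c∘Ac): (-343/459)·17/1372 + 89/270·145/356 = 1/8 ✓
b·Ac²: (-343/459)·51/784 + 89/270·285/712 = 1/12 ✓
b·A²c: 89/270·45/356 = 1/24 ✓; 4 stages ⇒ order 4.

4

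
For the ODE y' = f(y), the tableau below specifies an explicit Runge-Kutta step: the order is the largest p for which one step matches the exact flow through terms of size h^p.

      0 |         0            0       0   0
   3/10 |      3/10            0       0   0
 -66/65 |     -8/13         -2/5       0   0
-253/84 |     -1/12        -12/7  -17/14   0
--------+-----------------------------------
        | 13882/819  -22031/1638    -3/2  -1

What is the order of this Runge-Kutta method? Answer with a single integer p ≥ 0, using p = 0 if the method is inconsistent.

2

b = (13882/819, -22031/1638, -3/2, -1)
c = (0, 3/10, -66/65, -253/84)
Ac = (0, 0, -3/25, 327/455)
Σ b_i: 13882/819·1 + (-22031/1638)·1 + (-3/2)·1 + (-1)·1 = 1 ✓
b·c: (-22031/1638)·3/10 + (-3/2)·(-66/65) + (-1)·(-253/84) = 1/2 ✓
b·c²: (-22031/1638)·9/100 + (-3/2)·4356/4225 + (-1)·64009/7056 = -352628707/29811600 ≠ 1/3 ⇒ order 2.
b·Ac: (-3/2)·(-3/25) + (-1)·327/455 = -2451/4550 ≠ 1/6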